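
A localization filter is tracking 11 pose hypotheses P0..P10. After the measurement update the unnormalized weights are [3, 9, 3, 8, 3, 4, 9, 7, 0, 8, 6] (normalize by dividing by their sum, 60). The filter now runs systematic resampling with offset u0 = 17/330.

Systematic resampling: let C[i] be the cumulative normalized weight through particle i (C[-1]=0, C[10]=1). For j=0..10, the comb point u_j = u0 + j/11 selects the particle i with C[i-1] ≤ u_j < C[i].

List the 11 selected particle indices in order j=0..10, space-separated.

C = [1/20, 1/5, 1/4, 23/60, 13/30, 1/2, 13/20, 23/30, 23/30, 9/10, 1]
j=0: u_0=17/330 ∈ [1/20, 1/5) → index 1
j=1: u_1=47/330 ∈ [1/20, 1/5) → index 1
j=2: u_2=7/30 ∈ [1/5, 1/4) → index 2
j=3: u_3=107/330 ∈ [1/4, 23/60) → index 3
j=4: u_4=137/330 ∈ [23/60, 13/30) → index 4
j=5: u_5=167/330 ∈ [1/2, 13/20) → index 6
j=6: u_6=197/330 ∈ [1/2, 13/20) → index 6
j=7: u_7=227/330 ∈ [13/20, 23/30) → index 7
j=8: u_8=257/330 ∈ [23/30, 9/10) → index 9
j=9: u_9=287/330 ∈ [23/30, 9/10) → index 9
j=10: u_10=317/330 ∈ [9/10, 1) → index 10

1 1 2 3 4 6 6 7 9 9 10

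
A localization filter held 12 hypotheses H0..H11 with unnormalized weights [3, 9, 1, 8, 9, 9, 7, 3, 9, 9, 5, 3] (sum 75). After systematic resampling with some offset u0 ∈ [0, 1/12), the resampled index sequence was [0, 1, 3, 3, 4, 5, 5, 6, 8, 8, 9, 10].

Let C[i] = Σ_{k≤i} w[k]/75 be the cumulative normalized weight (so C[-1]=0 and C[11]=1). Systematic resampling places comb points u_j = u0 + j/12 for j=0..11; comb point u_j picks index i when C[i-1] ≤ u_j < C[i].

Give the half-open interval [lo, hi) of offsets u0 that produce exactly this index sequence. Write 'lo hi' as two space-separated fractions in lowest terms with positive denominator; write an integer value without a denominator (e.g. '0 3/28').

1/150 1/50

C = [1/25, 4/25, 13/75, 7/25, 2/5, 13/25, 46/75, 49/75, 58/75, 67/75, 24/25, 1]
j=0 picked index 0: u0 ∈ [0, 1/25)
j=1 picked index 1: u0 ∈ [-13/300, 23/300)
j=2 picked index 3: u0 ∈ [1/150, 17/150)
j=3 picked index 3: u0 ∈ [-23/300, 3/100)
j=4 picked index 4: u0 ∈ [-4/75, 1/15)
j=5 picked index 5: u0 ∈ [-1/60, 31/300)
j=6 picked index 5: u0 ∈ [-1/10, 1/50)
j=7 picked index 6: u0 ∈ [-19/300, 3/100)
j=8 picked index 8: u0 ∈ [-1/75, 8/75)
j=9 picked index 8: u0 ∈ [-29/300, 7/300)
j=10 picked index 9: u0 ∈ [-3/50, 3/50)
j=11 picked index 10: u0 ∈ [-7/300, 13/300)
intersection: [1/150, 1/50)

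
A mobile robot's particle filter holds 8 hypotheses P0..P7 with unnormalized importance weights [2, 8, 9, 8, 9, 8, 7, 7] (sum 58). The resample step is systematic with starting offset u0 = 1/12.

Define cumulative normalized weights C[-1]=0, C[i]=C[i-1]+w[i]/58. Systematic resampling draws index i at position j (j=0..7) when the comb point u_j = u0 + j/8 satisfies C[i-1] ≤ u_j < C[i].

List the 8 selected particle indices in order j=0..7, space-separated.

C = [1/29, 5/29, 19/58, 27/58, 18/29, 22/29, 51/58, 1]
j=0: u_0=1/12 ∈ [1/29, 5/29) → index 1
j=1: u_1=5/24 ∈ [5/29, 19/58) → index 2
j=2: u_2=1/3 ∈ [19/58, 27/58) → index 3
j=3: u_3=11/24 ∈ [19/58, 27/58) → index 3
j=4: u_4=7/12 ∈ [27/58, 18/29) → index 4
j=5: u_5=17/24 ∈ [18/29, 22/29) → index 5
j=6: u_6=5/6 ∈ [22/29, 51/58) → index 6
j=7: u_7=23/24 ∈ [51/58, 1) → index 7

1 2 3 3 4 5 6 7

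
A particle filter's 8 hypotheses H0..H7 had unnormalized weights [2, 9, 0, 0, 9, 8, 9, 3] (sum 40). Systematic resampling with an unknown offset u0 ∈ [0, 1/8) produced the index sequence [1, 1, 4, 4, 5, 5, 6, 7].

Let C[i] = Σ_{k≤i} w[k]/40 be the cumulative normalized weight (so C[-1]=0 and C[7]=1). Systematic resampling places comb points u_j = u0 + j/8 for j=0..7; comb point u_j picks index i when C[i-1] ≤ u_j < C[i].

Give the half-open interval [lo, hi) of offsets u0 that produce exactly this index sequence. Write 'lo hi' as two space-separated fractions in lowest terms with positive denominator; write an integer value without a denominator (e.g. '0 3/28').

C = [1/20, 11/40, 11/40, 11/40, 1/2, 7/10, 37/40, 1]
j=0 picked index 1: u0 ∈ [1/20, 11/40)
j=1 picked index 1: u0 ∈ [-3/40, 3/20)
j=2 picked index 4: u0 ∈ [1/40, 1/4)
j=3 picked index 4: u0 ∈ [-1/10, 1/8)
j=4 picked index 5: u0 ∈ [0, 1/5)
j=5 picked index 5: u0 ∈ [-1/8, 3/40)
j=6 picked index 6: u0 ∈ [-1/20, 7/40)
j=7 picked index 7: u0 ∈ [1/20, 1/8)
intersection: [1/20, 3/40)

1/20 3/40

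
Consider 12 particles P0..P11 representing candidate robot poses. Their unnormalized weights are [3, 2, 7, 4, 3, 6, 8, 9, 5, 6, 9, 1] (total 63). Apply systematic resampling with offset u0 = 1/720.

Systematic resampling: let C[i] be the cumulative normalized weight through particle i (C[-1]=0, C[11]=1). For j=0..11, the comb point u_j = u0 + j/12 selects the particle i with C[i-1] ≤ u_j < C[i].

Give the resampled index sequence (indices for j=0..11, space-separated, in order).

0 2 2 3 5 6 6 7 8 9 9 10

C = [1/21, 5/63, 4/21, 16/63, 19/63, 25/63, 11/21, 2/3, 47/63, 53/63, 62/63, 1]
j=0: u_0=1/720 ∈ [0, 1/21) → index 0
j=1: u_1=61/720 ∈ [5/63, 4/21) → index 2
j=2: u_2=121/720 ∈ [5/63, 4/21) → index 2
j=3: u_3=181/720 ∈ [4/21, 16/63) → index 3
j=4: u_4=241/720 ∈ [19/63, 25/63) → index 5
j=5: u_5=301/720 ∈ [25/63, 11/21) → index 6
j=6: u_6=361/720 ∈ [25/63, 11/21) → index 6
j=7: u_7=421/720 ∈ [11/21, 2/3) → index 7
j=8: u_8=481/720 ∈ [2/3, 47/63) → index 8
j=9: u_9=541/720 ∈ [47/63, 53/63) → index 9
j=10: u_10=601/720 ∈ [47/63, 53/63) → index 9
j=11: u_11=661/720 ∈ [53/63, 62/63) → index 10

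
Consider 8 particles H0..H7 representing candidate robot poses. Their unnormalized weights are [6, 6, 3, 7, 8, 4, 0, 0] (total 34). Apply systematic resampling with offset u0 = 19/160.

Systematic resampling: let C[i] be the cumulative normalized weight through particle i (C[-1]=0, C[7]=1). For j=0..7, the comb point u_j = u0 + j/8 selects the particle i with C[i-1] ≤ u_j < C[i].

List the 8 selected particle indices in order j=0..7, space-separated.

0 1 2 3 3 4 4 5

C = [3/17, 6/17, 15/34, 11/17, 15/17, 1, 1, 1]
j=0: u_0=19/160 ∈ [0, 3/17) → index 0
j=1: u_1=39/160 ∈ [3/17, 6/17) → index 1
j=2: u_2=59/160 ∈ [6/17, 15/34) → index 2
j=3: u_3=79/160 ∈ [15/34, 11/17) → index 3
j=4: u_4=99/160 ∈ [15/34, 11/17) → index 3
j=5: u_5=119/160 ∈ [11/17, 15/17) → index 4
j=6: u_6=139/160 ∈ [11/17, 15/17) → index 4
j=7: u_7=159/160 ∈ [15/17, 1) → index 5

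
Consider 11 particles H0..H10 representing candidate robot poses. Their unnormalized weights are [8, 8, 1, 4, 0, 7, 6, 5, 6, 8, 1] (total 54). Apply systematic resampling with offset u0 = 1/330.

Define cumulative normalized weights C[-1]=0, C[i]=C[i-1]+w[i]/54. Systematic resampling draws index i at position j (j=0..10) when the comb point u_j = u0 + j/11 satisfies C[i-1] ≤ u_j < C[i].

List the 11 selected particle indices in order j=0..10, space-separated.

0 0 1 1 3 5 6 7 8 8 9

C = [4/27, 8/27, 17/54, 7/18, 7/18, 14/27, 17/27, 13/18, 5/6, 53/54, 1]
j=0: u_0=1/330 ∈ [0, 4/27) → index 0
j=1: u_1=31/330 ∈ [0, 4/27) → index 0
j=2: u_2=61/330 ∈ [4/27, 8/27) → index 1
j=3: u_3=91/330 ∈ [4/27, 8/27) → index 1
j=4: u_4=11/30 ∈ [17/54, 7/18) → index 3
j=5: u_5=151/330 ∈ [7/18, 14/27) → index 5
j=6: u_6=181/330 ∈ [14/27, 17/27) → index 6
j=7: u_7=211/330 ∈ [17/27, 13/18) → index 7
j=8: u_8=241/330 ∈ [13/18, 5/6) → index 8
j=9: u_9=271/330 ∈ [13/18, 5/6) → index 8
j=10: u_10=301/330 ∈ [5/6, 53/54) → index 9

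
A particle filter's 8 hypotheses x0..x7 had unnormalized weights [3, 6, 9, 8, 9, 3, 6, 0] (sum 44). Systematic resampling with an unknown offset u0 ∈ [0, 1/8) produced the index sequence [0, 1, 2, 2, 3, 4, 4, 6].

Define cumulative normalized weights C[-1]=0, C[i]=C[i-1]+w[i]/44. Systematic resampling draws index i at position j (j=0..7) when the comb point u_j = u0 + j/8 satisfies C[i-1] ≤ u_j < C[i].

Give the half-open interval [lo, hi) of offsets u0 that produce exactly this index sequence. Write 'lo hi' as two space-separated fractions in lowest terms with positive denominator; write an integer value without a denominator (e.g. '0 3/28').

C = [3/44, 9/44, 9/22, 13/22, 35/44, 19/22, 1, 1]
j=0 picked index 0: u0 ∈ [0, 3/44)
j=1 picked index 1: u0 ∈ [-5/88, 7/88)
j=2 picked index 2: u0 ∈ [-1/22, 7/44)
j=3 picked index 2: u0 ∈ [-15/88, 3/88)
j=4 picked index 3: u0 ∈ [-1/11, 1/11)
j=5 picked index 4: u0 ∈ [-3/88, 15/88)
j=6 picked index 4: u0 ∈ [-7/44, 1/22)
j=7 picked index 6: u0 ∈ [-1/88, 1/8)
intersection: [0, 3/88)

0 3/88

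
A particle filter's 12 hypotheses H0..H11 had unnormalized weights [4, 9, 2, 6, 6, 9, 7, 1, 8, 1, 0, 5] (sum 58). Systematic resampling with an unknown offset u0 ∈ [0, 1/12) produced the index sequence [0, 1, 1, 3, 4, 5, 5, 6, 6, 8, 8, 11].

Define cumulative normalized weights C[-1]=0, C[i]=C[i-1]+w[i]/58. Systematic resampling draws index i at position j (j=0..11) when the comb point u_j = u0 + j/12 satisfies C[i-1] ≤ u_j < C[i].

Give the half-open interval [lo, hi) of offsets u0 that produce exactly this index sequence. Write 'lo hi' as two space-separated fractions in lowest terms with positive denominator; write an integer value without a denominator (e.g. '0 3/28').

17/348 5/87

C = [2/29, 13/58, 15/58, 21/58, 27/58, 18/29, 43/58, 22/29, 26/29, 53/58, 53/58, 1]
j=0 picked index 0: u0 ∈ [0, 2/29)
j=1 picked index 1: u0 ∈ [-5/348, 49/348)
j=2 picked index 1: u0 ∈ [-17/174, 5/87)
j=3 picked index 3: u0 ∈ [1/116, 13/116)
j=4 picked index 4: u0 ∈ [5/174, 23/174)
j=5 picked index 5: u0 ∈ [17/348, 71/348)
j=6 picked index 5: u0 ∈ [-1/29, 7/58)
j=7 picked index 6: u0 ∈ [13/348, 55/348)
j=8 picked index 6: u0 ∈ [-4/87, 13/174)
j=9 picked index 8: u0 ∈ [1/116, 17/116)
j=10 picked index 8: u0 ∈ [-13/174, 11/174)
j=11 picked index 11: u0 ∈ [-1/348, 1/12)
intersection: [17/348, 5/87)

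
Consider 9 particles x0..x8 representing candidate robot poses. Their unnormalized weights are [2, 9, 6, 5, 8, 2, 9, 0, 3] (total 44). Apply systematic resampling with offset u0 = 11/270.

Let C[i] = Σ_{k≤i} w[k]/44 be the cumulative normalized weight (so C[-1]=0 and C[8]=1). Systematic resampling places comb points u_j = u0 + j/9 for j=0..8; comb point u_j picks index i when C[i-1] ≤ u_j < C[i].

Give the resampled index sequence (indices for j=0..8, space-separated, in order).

C = [1/22, 1/4, 17/44, 1/2, 15/22, 8/11, 41/44, 41/44, 1]
j=0: u_0=11/270 ∈ [0, 1/22) → index 0
j=1: u_1=41/270 ∈ [1/22, 1/4) → index 1
j=2: u_2=71/270 ∈ [1/4, 17/44) → index 2
j=3: u_3=101/270 ∈ [1/4, 17/44) → index 2
j=4: u_4=131/270 ∈ [17/44, 1/2) → index 3
j=5: u_5=161/270 ∈ [1/2, 15/22) → index 4
j=6: u_6=191/270 ∈ [15/22, 8/11) → index 5
j=7: u_7=221/270 ∈ [8/11, 41/44) → index 6
j=8: u_8=251/270 ∈ [8/11, 41/44) → index 6

0 1 2 2 3 4 5 6 6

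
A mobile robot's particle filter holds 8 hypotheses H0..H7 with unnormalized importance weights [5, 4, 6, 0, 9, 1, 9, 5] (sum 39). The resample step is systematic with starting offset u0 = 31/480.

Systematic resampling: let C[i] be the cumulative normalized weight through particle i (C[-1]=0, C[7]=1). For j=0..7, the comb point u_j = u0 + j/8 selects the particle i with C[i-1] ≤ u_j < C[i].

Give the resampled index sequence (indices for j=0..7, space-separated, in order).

C = [5/39, 3/13, 5/13, 5/13, 8/13, 25/39, 34/39, 1]
j=0: u_0=31/480 ∈ [0, 5/39) → index 0
j=1: u_1=91/480 ∈ [5/39, 3/13) → index 1
j=2: u_2=151/480 ∈ [3/13, 5/13) → index 2
j=3: u_3=211/480 ∈ [5/13, 8/13) → index 4
j=4: u_4=271/480 ∈ [5/13, 8/13) → index 4
j=5: u_5=331/480 ∈ [25/39, 34/39) → index 6
j=6: u_6=391/480 ∈ [25/39, 34/39) → index 6
j=7: u_7=451/480 ∈ [34/39, 1) → index 7

0 1 2 4 4 6 6 7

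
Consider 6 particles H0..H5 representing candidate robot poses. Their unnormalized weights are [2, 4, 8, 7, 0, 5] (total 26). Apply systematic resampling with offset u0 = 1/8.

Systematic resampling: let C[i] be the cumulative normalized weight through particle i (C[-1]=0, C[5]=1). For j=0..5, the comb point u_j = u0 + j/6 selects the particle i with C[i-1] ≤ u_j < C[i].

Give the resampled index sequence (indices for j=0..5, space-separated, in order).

1 2 2 3 3 5

C = [1/13, 3/13, 7/13, 21/26, 21/26, 1]
j=0: u_0=1/8 ∈ [1/13, 3/13) → index 1
j=1: u_1=7/24 ∈ [3/13, 7/13) → index 2
j=2: u_2=11/24 ∈ [3/13, 7/13) → index 2
j=3: u_3=5/8 ∈ [7/13, 21/26) → index 3
j=4: u_4=19/24 ∈ [7/13, 21/26) → index 3
j=5: u_5=23/24 ∈ [21/26, 1) → index 5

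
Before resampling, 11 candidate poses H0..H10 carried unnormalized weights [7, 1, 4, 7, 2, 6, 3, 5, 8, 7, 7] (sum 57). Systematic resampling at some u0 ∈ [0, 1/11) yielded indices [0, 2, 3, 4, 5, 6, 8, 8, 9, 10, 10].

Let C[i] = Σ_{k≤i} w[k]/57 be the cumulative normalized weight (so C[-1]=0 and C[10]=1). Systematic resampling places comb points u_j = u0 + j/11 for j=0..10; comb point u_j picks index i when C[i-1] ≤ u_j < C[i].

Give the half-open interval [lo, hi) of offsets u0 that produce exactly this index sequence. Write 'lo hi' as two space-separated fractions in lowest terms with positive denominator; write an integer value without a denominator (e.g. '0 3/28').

43/627 15/209

C = [7/57, 8/57, 4/19, 1/3, 7/19, 9/19, 10/19, 35/57, 43/57, 50/57, 1]
j=0 picked index 0: u0 ∈ [0, 7/57)
j=1 picked index 2: u0 ∈ [31/627, 25/209)
j=2 picked index 3: u0 ∈ [6/209, 5/33)
j=3 picked index 4: u0 ∈ [2/33, 20/209)
j=4 picked index 5: u0 ∈ [1/209, 23/209)
j=5 picked index 6: u0 ∈ [4/209, 15/209)
j=6 picked index 8: u0 ∈ [43/627, 131/627)
j=7 picked index 8: u0 ∈ [-14/627, 74/627)
j=8 picked index 9: u0 ∈ [17/627, 94/627)
j=9 picked index 10: u0 ∈ [37/627, 2/11)
j=10 picked index 10: u0 ∈ [-20/627, 1/11)
intersection: [43/627, 15/209)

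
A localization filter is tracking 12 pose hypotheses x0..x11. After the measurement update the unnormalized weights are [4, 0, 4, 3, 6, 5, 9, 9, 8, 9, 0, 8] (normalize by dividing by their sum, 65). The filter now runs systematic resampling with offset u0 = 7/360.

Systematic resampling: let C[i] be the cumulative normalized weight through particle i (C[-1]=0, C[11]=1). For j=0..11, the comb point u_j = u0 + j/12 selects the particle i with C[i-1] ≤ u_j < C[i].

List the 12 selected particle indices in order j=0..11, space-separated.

0 2 4 5 6 6 7 7 8 9 9 11

C = [4/65, 4/65, 8/65, 11/65, 17/65, 22/65, 31/65, 8/13, 48/65, 57/65, 57/65, 1]
j=0: u_0=7/360 ∈ [0, 4/65) → index 0
j=1: u_1=37/360 ∈ [4/65, 8/65) → index 2
j=2: u_2=67/360 ∈ [11/65, 17/65) → index 4
j=3: u_3=97/360 ∈ [17/65, 22/65) → index 5
j=4: u_4=127/360 ∈ [22/65, 31/65) → index 6
j=5: u_5=157/360 ∈ [22/65, 31/65) → index 6
j=6: u_6=187/360 ∈ [31/65, 8/13) → index 7
j=7: u_7=217/360 ∈ [31/65, 8/13) → index 7
j=8: u_8=247/360 ∈ [8/13, 48/65) → index 8
j=9: u_9=277/360 ∈ [48/65, 57/65) → index 9
j=10: u_10=307/360 ∈ [48/65, 57/65) → index 9
j=11: u_11=337/360 ∈ [57/65, 1) → index 11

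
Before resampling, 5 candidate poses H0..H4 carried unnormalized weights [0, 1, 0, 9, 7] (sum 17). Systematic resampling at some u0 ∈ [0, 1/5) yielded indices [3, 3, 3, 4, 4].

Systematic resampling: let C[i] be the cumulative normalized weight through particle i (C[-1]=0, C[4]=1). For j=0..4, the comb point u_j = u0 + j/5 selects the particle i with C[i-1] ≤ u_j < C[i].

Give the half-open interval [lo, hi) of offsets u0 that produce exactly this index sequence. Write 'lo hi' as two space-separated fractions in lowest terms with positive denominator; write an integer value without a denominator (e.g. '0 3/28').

C = [0, 1/17, 1/17, 10/17, 1]
j=0 picked index 3: u0 ∈ [1/17, 10/17)
j=1 picked index 3: u0 ∈ [-12/85, 33/85)
j=2 picked index 3: u0 ∈ [-29/85, 16/85)
j=3 picked index 4: u0 ∈ [-1/85, 2/5)
j=4 picked index 4: u0 ∈ [-18/85, 1/5)
intersection: [1/17, 16/85)

1/17 16/85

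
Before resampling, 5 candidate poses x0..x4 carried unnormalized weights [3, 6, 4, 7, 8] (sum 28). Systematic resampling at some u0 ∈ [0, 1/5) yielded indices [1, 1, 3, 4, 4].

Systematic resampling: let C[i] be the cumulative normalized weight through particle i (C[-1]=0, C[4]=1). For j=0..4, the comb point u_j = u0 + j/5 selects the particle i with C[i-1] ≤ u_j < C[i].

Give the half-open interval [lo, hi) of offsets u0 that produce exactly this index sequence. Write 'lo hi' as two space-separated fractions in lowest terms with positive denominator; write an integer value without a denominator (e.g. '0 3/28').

4/35 17/140

C = [3/28, 9/28, 13/28, 5/7, 1]
j=0 picked index 1: u0 ∈ [3/28, 9/28)
j=1 picked index 1: u0 ∈ [-13/140, 17/140)
j=2 picked index 3: u0 ∈ [9/140, 11/35)
j=3 picked index 4: u0 ∈ [4/35, 2/5)
j=4 picked index 4: u0 ∈ [-3/35, 1/5)
intersection: [4/35, 17/140)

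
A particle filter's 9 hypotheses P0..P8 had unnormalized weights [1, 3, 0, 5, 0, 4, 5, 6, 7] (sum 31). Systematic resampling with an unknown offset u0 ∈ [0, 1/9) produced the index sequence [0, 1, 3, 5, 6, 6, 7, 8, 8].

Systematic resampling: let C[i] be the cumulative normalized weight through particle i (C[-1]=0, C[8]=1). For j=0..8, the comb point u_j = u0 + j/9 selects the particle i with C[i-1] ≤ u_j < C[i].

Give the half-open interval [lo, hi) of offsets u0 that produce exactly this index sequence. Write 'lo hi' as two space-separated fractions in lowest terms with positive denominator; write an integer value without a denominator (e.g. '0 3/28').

0 5/279

C = [1/31, 4/31, 4/31, 9/31, 9/31, 13/31, 18/31, 24/31, 1]
j=0 picked index 0: u0 ∈ [0, 1/31)
j=1 picked index 1: u0 ∈ [-22/279, 5/279)
j=2 picked index 3: u0 ∈ [-26/279, 19/279)
j=3 picked index 5: u0 ∈ [-4/93, 8/93)
j=4 picked index 6: u0 ∈ [-7/279, 38/279)
j=5 picked index 6: u0 ∈ [-38/279, 7/279)
j=6 picked index 7: u0 ∈ [-8/93, 10/93)
j=7 picked index 8: u0 ∈ [-1/279, 2/9)
j=8 picked index 8: u0 ∈ [-32/279, 1/9)
intersection: [0, 5/279)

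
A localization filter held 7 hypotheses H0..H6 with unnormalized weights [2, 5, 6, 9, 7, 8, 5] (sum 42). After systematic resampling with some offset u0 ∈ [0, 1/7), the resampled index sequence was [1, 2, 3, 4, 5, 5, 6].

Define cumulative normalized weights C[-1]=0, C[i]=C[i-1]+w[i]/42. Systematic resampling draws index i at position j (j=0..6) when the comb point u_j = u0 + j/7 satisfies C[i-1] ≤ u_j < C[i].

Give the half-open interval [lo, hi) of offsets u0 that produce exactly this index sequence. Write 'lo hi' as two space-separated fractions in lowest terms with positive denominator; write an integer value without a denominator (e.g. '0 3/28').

C = [1/21, 1/6, 13/42, 11/21, 29/42, 37/42, 1]
j=0 picked index 1: u0 ∈ [1/21, 1/6)
j=1 picked index 2: u0 ∈ [1/42, 1/6)
j=2 picked index 3: u0 ∈ [1/42, 5/21)
j=3 picked index 4: u0 ∈ [2/21, 11/42)
j=4 picked index 5: u0 ∈ [5/42, 13/42)
j=5 picked index 5: u0 ∈ [-1/42, 1/6)
j=6 picked index 6: u0 ∈ [1/42, 1/7)
intersection: [5/42, 1/7)

5/42 1/7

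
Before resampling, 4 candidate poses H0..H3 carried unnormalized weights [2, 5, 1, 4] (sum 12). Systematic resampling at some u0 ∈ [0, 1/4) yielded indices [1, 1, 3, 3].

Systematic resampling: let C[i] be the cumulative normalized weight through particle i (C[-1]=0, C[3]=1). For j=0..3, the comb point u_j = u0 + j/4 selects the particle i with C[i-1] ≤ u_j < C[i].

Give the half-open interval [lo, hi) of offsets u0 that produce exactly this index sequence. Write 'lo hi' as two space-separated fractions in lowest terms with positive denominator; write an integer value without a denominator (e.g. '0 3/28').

C = [1/6, 7/12, 2/3, 1]
j=0 picked index 1: u0 ∈ [1/6, 7/12)
j=1 picked index 1: u0 ∈ [-1/12, 1/3)
j=2 picked index 3: u0 ∈ [1/6, 1/2)
j=3 picked index 3: u0 ∈ [-1/12, 1/4)
intersection: [1/6, 1/4)

1/6 1/4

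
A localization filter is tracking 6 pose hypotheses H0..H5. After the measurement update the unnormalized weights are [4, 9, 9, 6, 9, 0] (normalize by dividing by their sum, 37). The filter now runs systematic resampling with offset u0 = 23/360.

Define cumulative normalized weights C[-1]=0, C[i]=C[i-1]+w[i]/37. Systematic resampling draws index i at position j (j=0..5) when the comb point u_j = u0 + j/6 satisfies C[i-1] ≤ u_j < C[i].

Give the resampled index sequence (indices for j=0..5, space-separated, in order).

0 1 2 2 3 4

C = [4/37, 13/37, 22/37, 28/37, 1, 1]
j=0: u_0=23/360 ∈ [0, 4/37) → index 0
j=1: u_1=83/360 ∈ [4/37, 13/37) → index 1
j=2: u_2=143/360 ∈ [13/37, 22/37) → index 2
j=3: u_3=203/360 ∈ [13/37, 22/37) → index 2
j=4: u_4=263/360 ∈ [22/37, 28/37) → index 3
j=5: u_5=323/360 ∈ [28/37, 1) → index 4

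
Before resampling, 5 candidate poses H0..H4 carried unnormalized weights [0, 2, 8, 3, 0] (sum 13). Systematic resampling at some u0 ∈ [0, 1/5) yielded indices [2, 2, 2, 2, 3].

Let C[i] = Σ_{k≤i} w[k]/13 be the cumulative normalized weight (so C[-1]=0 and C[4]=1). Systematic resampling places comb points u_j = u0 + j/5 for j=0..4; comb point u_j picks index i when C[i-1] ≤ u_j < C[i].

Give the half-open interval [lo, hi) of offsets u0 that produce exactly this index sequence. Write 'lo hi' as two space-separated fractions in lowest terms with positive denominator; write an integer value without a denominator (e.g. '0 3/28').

C = [0, 2/13, 10/13, 1, 1]
j=0 picked index 2: u0 ∈ [2/13, 10/13)
j=1 picked index 2: u0 ∈ [-3/65, 37/65)
j=2 picked index 2: u0 ∈ [-16/65, 24/65)
j=3 picked index 2: u0 ∈ [-29/65, 11/65)
j=4 picked index 3: u0 ∈ [-2/65, 1/5)
intersection: [2/13, 11/65)

2/13 11/65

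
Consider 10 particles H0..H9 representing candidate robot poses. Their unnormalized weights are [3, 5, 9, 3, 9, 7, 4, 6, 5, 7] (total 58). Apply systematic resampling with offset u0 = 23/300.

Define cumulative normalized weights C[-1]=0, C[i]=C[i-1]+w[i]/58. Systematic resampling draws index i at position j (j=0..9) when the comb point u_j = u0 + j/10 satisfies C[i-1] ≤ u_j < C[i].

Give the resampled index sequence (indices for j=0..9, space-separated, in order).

1 2 2 4 4 5 6 7 8 9

C = [3/58, 4/29, 17/58, 10/29, 1/2, 18/29, 20/29, 23/29, 51/58, 1]
j=0: u_0=23/300 ∈ [3/58, 4/29) → index 1
j=1: u_1=53/300 ∈ [4/29, 17/58) → index 2
j=2: u_2=83/300 ∈ [4/29, 17/58) → index 2
j=3: u_3=113/300 ∈ [10/29, 1/2) → index 4
j=4: u_4=143/300 ∈ [10/29, 1/2) → index 4
j=5: u_5=173/300 ∈ [1/2, 18/29) → index 5
j=6: u_6=203/300 ∈ [18/29, 20/29) → index 6
j=7: u_7=233/300 ∈ [20/29, 23/29) → index 7
j=8: u_8=263/300 ∈ [23/29, 51/58) → index 8
j=9: u_9=293/300 ∈ [51/58, 1) → index 9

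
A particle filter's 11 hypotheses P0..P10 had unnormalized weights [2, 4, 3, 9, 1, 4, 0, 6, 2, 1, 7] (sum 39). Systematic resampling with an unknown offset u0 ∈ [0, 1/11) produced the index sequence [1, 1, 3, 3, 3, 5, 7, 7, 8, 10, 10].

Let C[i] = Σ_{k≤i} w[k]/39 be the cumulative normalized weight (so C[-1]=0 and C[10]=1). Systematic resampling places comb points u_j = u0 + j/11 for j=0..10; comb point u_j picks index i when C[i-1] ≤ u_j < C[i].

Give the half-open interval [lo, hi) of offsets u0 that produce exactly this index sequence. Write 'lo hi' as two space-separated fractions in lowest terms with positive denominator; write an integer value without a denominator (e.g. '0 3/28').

C = [2/39, 2/13, 3/13, 6/13, 19/39, 23/39, 23/39, 29/39, 31/39, 32/39, 1]
j=0 picked index 1: u0 ∈ [2/39, 2/13)
j=1 picked index 1: u0 ∈ [-17/429, 9/143)
j=2 picked index 3: u0 ∈ [7/143, 40/143)
j=3 picked index 3: u0 ∈ [-6/143, 27/143)
j=4 picked index 3: u0 ∈ [-19/143, 14/143)
j=5 picked index 5: u0 ∈ [14/429, 58/429)
j=6 picked index 7: u0 ∈ [19/429, 85/429)
j=7 picked index 7: u0 ∈ [-20/429, 46/429)
j=8 picked index 8: u0 ∈ [7/429, 29/429)
j=9 picked index 10: u0 ∈ [1/429, 2/11)
j=10 picked index 10: u0 ∈ [-38/429, 1/11)
intersection: [2/39, 9/143)

2/39 9/143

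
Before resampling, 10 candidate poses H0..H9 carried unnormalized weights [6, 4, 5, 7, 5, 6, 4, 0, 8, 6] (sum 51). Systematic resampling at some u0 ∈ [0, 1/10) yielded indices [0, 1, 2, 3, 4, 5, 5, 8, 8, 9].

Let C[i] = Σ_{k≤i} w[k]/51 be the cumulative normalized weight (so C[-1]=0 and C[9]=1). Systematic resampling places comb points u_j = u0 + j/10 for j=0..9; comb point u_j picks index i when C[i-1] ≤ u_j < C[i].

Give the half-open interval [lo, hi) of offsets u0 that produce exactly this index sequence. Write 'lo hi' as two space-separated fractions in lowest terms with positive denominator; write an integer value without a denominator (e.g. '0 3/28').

8/255 4/85

C = [2/17, 10/51, 5/17, 22/51, 9/17, 11/17, 37/51, 37/51, 15/17, 1]
j=0 picked index 0: u0 ∈ [0, 2/17)
j=1 picked index 1: u0 ∈ [3/170, 49/510)
j=2 picked index 2: u0 ∈ [-1/255, 8/85)
j=3 picked index 3: u0 ∈ [-1/170, 67/510)
j=4 picked index 4: u0 ∈ [8/255, 11/85)
j=5 picked index 5: u0 ∈ [1/34, 5/34)
j=6 picked index 5: u0 ∈ [-6/85, 4/85)
j=7 picked index 8: u0 ∈ [13/510, 31/170)
j=8 picked index 8: u0 ∈ [-19/255, 7/85)
j=9 picked index 9: u0 ∈ [-3/170, 1/10)
intersection: [8/255, 4/85)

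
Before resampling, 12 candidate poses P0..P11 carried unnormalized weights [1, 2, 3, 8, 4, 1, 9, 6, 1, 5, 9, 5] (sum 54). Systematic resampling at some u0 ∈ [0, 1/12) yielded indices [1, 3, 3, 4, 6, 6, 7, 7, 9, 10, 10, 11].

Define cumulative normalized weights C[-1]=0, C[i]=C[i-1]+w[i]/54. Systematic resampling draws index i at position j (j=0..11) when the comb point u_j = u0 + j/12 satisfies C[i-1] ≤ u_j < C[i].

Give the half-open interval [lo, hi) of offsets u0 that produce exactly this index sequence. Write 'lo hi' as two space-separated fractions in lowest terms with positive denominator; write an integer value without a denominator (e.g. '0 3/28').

C = [1/54, 1/18, 1/9, 7/27, 1/3, 19/54, 14/27, 17/27, 35/54, 20/27, 49/54, 1]
j=0 picked index 1: u0 ∈ [1/54, 1/18)
j=1 picked index 3: u0 ∈ [1/36, 19/108)
j=2 picked index 3: u0 ∈ [-1/18, 5/54)
j=3 picked index 4: u0 ∈ [1/108, 1/12)
j=4 picked index 6: u0 ∈ [1/54, 5/27)
j=5 picked index 6: u0 ∈ [-7/108, 11/108)
j=6 picked index 7: u0 ∈ [1/54, 7/54)
j=7 picked index 7: u0 ∈ [-7/108, 5/108)
j=8 picked index 9: u0 ∈ [-1/54, 2/27)
j=9 picked index 10: u0 ∈ [-1/108, 17/108)
j=10 picked index 10: u0 ∈ [-5/54, 2/27)
j=11 picked index 11: u0 ∈ [-1/108, 1/12)
intersection: [1/36, 5/108)

1/36 5/108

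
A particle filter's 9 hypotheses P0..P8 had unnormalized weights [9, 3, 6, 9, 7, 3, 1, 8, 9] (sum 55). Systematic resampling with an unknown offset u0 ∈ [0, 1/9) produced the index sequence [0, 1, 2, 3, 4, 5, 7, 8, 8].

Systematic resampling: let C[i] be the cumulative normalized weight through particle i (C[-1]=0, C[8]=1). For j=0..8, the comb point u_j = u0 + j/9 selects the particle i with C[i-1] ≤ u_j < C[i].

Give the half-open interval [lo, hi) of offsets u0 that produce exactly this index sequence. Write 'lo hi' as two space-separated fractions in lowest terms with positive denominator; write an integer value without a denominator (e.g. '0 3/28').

C = [9/55, 12/55, 18/55, 27/55, 34/55, 37/55, 38/55, 46/55, 1]
j=0 picked index 0: u0 ∈ [0, 9/55)
j=1 picked index 1: u0 ∈ [26/495, 53/495)
j=2 picked index 2: u0 ∈ [-2/495, 52/495)
j=3 picked index 3: u0 ∈ [-1/165, 26/165)
j=4 picked index 4: u0 ∈ [23/495, 86/495)
j=5 picked index 5: u0 ∈ [31/495, 58/495)
j=6 picked index 7: u0 ∈ [4/165, 28/165)
j=7 picked index 8: u0 ∈ [29/495, 2/9)
j=8 picked index 8: u0 ∈ [-26/495, 1/9)
intersection: [31/495, 52/495)

31/495 52/495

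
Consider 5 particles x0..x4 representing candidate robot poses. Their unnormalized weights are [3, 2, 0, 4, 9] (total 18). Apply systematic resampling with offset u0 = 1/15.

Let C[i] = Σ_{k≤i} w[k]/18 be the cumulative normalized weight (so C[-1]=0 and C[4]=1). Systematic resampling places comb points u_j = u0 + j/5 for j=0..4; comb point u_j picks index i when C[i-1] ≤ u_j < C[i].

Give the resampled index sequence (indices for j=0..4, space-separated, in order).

0 1 3 4 4

C = [1/6, 5/18, 5/18, 1/2, 1]
j=0: u_0=1/15 ∈ [0, 1/6) → index 0
j=1: u_1=4/15 ∈ [1/6, 5/18) → index 1
j=2: u_2=7/15 ∈ [5/18, 1/2) → index 3
j=3: u_3=2/3 ∈ [1/2, 1) → index 4
j=4: u_4=13/15 ∈ [1/2, 1) → index 4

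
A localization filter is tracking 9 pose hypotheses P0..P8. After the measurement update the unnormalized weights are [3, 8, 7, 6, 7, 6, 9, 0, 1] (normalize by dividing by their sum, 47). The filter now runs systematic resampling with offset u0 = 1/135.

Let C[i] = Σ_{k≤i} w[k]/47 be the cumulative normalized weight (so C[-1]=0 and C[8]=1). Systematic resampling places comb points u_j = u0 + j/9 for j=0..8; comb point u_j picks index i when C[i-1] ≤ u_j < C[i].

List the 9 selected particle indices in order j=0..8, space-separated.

0 1 1 2 3 4 5 5 6

C = [3/47, 11/47, 18/47, 24/47, 31/47, 37/47, 46/47, 46/47, 1]
j=0: u_0=1/135 ∈ [0, 3/47) → index 0
j=1: u_1=16/135 ∈ [3/47, 11/47) → index 1
j=2: u_2=31/135 ∈ [3/47, 11/47) → index 1
j=3: u_3=46/135 ∈ [11/47, 18/47) → index 2
j=4: u_4=61/135 ∈ [18/47, 24/47) → index 3
j=5: u_5=76/135 ∈ [24/47, 31/47) → index 4
j=6: u_6=91/135 ∈ [31/47, 37/47) → index 5
j=7: u_7=106/135 ∈ [31/47, 37/47) → index 5
j=8: u_8=121/135 ∈ [37/47, 46/47) → index 6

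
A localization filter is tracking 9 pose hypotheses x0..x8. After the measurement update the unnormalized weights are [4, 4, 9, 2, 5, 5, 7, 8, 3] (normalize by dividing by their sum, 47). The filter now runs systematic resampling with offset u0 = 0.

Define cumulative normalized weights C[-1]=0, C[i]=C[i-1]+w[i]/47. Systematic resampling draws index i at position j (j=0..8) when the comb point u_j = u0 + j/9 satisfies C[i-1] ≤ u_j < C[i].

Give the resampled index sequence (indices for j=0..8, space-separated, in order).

0 1 2 2 4 5 6 7 7

C = [4/47, 8/47, 17/47, 19/47, 24/47, 29/47, 36/47, 44/47, 1]
j=0: u_0=0 ∈ [0, 4/47) → index 0
j=1: u_1=1/9 ∈ [4/47, 8/47) → index 1
j=2: u_2=2/9 ∈ [8/47, 17/47) → index 2
j=3: u_3=1/3 ∈ [8/47, 17/47) → index 2
j=4: u_4=4/9 ∈ [19/47, 24/47) → index 4
j=5: u_5=5/9 ∈ [24/47, 29/47) → index 5
j=6: u_6=2/3 ∈ [29/47, 36/47) → index 6
j=7: u_7=7/9 ∈ [36/47, 44/47) → index 7
j=8: u_8=8/9 ∈ [36/47, 44/47) → index 7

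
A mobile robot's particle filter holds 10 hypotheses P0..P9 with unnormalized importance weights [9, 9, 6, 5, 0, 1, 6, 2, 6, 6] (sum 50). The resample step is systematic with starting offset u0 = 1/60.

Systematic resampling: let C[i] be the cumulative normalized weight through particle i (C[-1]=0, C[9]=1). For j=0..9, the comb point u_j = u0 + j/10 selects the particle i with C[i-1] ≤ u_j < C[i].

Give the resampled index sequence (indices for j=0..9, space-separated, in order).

0 0 1 1 2 3 6 6 8 9

C = [9/50, 9/25, 12/25, 29/50, 29/50, 3/5, 18/25, 19/25, 22/25, 1]
j=0: u_0=1/60 ∈ [0, 9/50) → index 0
j=1: u_1=7/60 ∈ [0, 9/50) → index 0
j=2: u_2=13/60 ∈ [9/50, 9/25) → index 1
j=3: u_3=19/60 ∈ [9/50, 9/25) → index 1
j=4: u_4=5/12 ∈ [9/25, 12/25) → index 2
j=5: u_5=31/60 ∈ [12/25, 29/50) → index 3
j=6: u_6=37/60 ∈ [3/5, 18/25) → index 6
j=7: u_7=43/60 ∈ [3/5, 18/25) → index 6
j=8: u_8=49/60 ∈ [19/25, 22/25) → index 8
j=9: u_9=11/12 ∈ [22/25, 1) → index 9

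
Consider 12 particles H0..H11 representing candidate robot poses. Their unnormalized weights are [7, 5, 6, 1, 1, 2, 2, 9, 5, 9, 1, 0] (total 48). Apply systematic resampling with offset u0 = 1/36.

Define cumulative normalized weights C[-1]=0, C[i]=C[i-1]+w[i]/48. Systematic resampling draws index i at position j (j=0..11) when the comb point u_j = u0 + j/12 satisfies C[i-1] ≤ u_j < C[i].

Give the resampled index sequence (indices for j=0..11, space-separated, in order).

0 0 1 2 2 5 7 7 8 8 9 9

C = [7/48, 1/4, 3/8, 19/48, 5/12, 11/24, 1/2, 11/16, 19/24, 47/48, 1, 1]
j=0: u_0=1/36 ∈ [0, 7/48) → index 0
j=1: u_1=1/9 ∈ [0, 7/48) → index 0
j=2: u_2=7/36 ∈ [7/48, 1/4) → index 1
j=3: u_3=5/18 ∈ [1/4, 3/8) → index 2
j=4: u_4=13/36 ∈ [1/4, 3/8) → index 2
j=5: u_5=4/9 ∈ [5/12, 11/24) → index 5
j=6: u_6=19/36 ∈ [1/2, 11/16) → index 7
j=7: u_7=11/18 ∈ [1/2, 11/16) → index 7
j=8: u_8=25/36 ∈ [11/16, 19/24) → index 8
j=9: u_9=7/9 ∈ [11/16, 19/24) → index 8
j=10: u_10=31/36 ∈ [19/24, 47/48) → index 9
j=11: u_11=17/18 ∈ [19/24, 47/48) → index 9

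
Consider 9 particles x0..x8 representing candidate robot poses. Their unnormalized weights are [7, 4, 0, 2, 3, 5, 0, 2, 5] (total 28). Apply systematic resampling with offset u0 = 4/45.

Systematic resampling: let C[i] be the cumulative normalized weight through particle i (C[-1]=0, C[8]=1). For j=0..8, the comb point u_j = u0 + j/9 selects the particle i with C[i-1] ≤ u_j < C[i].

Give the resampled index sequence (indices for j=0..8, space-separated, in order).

0 0 1 3 4 5 7 8 8

C = [1/4, 11/28, 11/28, 13/28, 4/7, 3/4, 3/4, 23/28, 1]
j=0: u_0=4/45 ∈ [0, 1/4) → index 0
j=1: u_1=1/5 ∈ [0, 1/4) → index 0
j=2: u_2=14/45 ∈ [1/4, 11/28) → index 1
j=3: u_3=19/45 ∈ [11/28, 13/28) → index 3
j=4: u_4=8/15 ∈ [13/28, 4/7) → index 4
j=5: u_5=29/45 ∈ [4/7, 3/4) → index 5
j=6: u_6=34/45 ∈ [3/4, 23/28) → index 7
j=7: u_7=13/15 ∈ [23/28, 1) → index 8
j=8: u_8=44/45 ∈ [23/28, 1) → index 8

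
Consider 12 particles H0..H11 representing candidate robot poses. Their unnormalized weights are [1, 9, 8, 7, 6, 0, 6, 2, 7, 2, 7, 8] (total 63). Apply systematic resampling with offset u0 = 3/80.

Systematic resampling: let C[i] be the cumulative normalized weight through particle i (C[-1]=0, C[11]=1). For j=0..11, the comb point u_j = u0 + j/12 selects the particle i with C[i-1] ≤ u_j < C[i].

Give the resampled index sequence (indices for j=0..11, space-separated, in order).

C = [1/63, 10/63, 2/7, 25/63, 31/63, 31/63, 37/63, 13/21, 46/63, 16/21, 55/63, 1]
j=0: u_0=3/80 ∈ [1/63, 10/63) → index 1
j=1: u_1=29/240 ∈ [1/63, 10/63) → index 1
j=2: u_2=49/240 ∈ [10/63, 2/7) → index 2
j=3: u_3=23/80 ∈ [2/7, 25/63) → index 3
j=4: u_4=89/240 ∈ [2/7, 25/63) → index 3
j=5: u_5=109/240 ∈ [25/63, 31/63) → index 4
j=6: u_6=43/80 ∈ [31/63, 37/63) → index 6
j=7: u_7=149/240 ∈ [13/21, 46/63) → index 8
j=8: u_8=169/240 ∈ [13/21, 46/63) → index 8
j=9: u_9=63/80 ∈ [16/21, 55/63) → index 10
j=10: u_10=209/240 ∈ [16/21, 55/63) → index 10
j=11: u_11=229/240 ∈ [55/63, 1) → index 11

1 1 2 3 3 4 6 8 8 10 10 11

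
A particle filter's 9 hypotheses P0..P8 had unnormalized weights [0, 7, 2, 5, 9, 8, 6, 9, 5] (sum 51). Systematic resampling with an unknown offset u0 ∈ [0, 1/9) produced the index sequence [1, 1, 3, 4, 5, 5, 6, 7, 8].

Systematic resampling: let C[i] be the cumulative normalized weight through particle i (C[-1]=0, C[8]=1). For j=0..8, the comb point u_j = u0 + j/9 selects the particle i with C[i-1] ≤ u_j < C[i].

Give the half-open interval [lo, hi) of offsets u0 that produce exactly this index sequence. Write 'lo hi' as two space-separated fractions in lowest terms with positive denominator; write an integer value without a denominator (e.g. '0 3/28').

2/153 4/153

C = [0, 7/51, 3/17, 14/51, 23/51, 31/51, 37/51, 46/51, 1]
j=0 picked index 1: u0 ∈ [0, 7/51)
j=1 picked index 1: u0 ∈ [-1/9, 4/153)
j=2 picked index 3: u0 ∈ [-7/153, 8/153)
j=3 picked index 4: u0 ∈ [-1/17, 2/17)
j=4 picked index 5: u0 ∈ [1/153, 25/153)
j=5 picked index 5: u0 ∈ [-16/153, 8/153)
j=6 picked index 6: u0 ∈ [-1/17, 1/17)
j=7 picked index 7: u0 ∈ [-8/153, 19/153)
j=8 picked index 8: u0 ∈ [2/153, 1/9)
intersection: [2/153, 4/153)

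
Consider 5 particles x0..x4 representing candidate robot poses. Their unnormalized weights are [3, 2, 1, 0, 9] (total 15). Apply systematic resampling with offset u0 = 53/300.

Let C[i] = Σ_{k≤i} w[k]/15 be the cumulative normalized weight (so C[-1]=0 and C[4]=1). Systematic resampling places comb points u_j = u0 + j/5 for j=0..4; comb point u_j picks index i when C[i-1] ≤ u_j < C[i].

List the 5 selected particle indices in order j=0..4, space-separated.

C = [1/5, 1/3, 2/5, 2/5, 1]
j=0: u_0=53/300 ∈ [0, 1/5) → index 0
j=1: u_1=113/300 ∈ [1/3, 2/5) → index 2
j=2: u_2=173/300 ∈ [2/5, 1) → index 4
j=3: u_3=233/300 ∈ [2/5, 1) → index 4
j=4: u_4=293/300 ∈ [2/5, 1) → index 4

0 2 4 4 4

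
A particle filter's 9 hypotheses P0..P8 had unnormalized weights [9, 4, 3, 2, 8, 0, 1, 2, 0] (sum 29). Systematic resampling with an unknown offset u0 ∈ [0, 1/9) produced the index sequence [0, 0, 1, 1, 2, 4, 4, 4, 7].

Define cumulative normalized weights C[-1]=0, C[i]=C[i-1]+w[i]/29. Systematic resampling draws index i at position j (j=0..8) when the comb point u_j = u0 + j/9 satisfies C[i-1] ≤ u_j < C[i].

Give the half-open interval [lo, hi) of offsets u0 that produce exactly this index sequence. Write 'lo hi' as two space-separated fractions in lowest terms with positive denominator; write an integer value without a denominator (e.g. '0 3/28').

C = [9/29, 13/29, 16/29, 18/29, 26/29, 26/29, 27/29, 1, 1]
j=0 picked index 0: u0 ∈ [0, 9/29)
j=1 picked index 0: u0 ∈ [-1/9, 52/261)
j=2 picked index 1: u0 ∈ [23/261, 59/261)
j=3 picked index 1: u0 ∈ [-2/87, 10/87)
j=4 picked index 2: u0 ∈ [1/261, 28/261)
j=5 picked index 4: u0 ∈ [17/261, 89/261)
j=6 picked index 4: u0 ∈ [-4/87, 20/87)
j=7 picked index 4: u0 ∈ [-41/261, 31/261)
j=8 picked index 7: u0 ∈ [11/261, 1/9)
intersection: [23/261, 28/261)

23/261 28/261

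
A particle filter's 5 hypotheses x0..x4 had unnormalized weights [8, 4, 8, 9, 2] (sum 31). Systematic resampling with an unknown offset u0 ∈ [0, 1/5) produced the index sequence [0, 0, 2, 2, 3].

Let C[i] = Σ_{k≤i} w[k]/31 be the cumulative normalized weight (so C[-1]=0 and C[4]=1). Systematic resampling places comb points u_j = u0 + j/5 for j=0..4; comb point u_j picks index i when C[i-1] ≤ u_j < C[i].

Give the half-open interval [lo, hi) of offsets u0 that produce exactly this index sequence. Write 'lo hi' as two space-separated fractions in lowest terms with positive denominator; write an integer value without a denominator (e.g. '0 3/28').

0 7/155

C = [8/31, 12/31, 20/31, 29/31, 1]
j=0 picked index 0: u0 ∈ [0, 8/31)
j=1 picked index 0: u0 ∈ [-1/5, 9/155)
j=2 picked index 2: u0 ∈ [-2/155, 38/155)
j=3 picked index 2: u0 ∈ [-33/155, 7/155)
j=4 picked index 3: u0 ∈ [-24/155, 21/155)
intersection: [0, 7/155)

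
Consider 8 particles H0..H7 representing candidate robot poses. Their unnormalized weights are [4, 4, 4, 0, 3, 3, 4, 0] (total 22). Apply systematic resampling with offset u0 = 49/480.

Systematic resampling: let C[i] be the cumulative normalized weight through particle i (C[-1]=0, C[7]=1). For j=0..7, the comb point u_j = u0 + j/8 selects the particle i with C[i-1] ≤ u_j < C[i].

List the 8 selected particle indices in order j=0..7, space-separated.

C = [2/11, 4/11, 6/11, 6/11, 15/22, 9/11, 1, 1]
j=0: u_0=49/480 ∈ [0, 2/11) → index 0
j=1: u_1=109/480 ∈ [2/11, 4/11) → index 1
j=2: u_2=169/480 ∈ [2/11, 4/11) → index 1
j=3: u_3=229/480 ∈ [4/11, 6/11) → index 2
j=4: u_4=289/480 ∈ [6/11, 15/22) → index 4
j=5: u_5=349/480 ∈ [15/22, 9/11) → index 5
j=6: u_6=409/480 ∈ [9/11, 1) → index 6
j=7: u_7=469/480 ∈ [9/11, 1) → index 6

0 1 1 2 4 5 6 6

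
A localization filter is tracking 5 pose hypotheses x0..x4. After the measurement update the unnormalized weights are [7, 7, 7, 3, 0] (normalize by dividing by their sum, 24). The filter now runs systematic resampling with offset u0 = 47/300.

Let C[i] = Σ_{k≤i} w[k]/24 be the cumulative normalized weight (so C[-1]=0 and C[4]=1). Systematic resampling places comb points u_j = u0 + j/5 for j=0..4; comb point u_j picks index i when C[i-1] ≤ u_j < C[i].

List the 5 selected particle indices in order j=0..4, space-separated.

C = [7/24, 7/12, 7/8, 1, 1]
j=0: u_0=47/300 ∈ [0, 7/24) → index 0
j=1: u_1=107/300 ∈ [7/24, 7/12) → index 1
j=2: u_2=167/300 ∈ [7/24, 7/12) → index 1
j=3: u_3=227/300 ∈ [7/12, 7/8) → index 2
j=4: u_4=287/300 ∈ [7/8, 1) → index 3

0 1 1 2 3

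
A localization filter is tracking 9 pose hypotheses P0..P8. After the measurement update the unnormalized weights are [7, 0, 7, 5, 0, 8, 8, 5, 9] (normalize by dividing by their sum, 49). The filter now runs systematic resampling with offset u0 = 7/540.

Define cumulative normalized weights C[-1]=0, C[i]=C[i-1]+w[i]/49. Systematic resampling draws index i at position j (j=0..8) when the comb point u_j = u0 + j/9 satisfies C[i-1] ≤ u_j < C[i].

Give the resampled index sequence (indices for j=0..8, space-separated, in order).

C = [1/7, 1/7, 2/7, 19/49, 19/49, 27/49, 5/7, 40/49, 1]
j=0: u_0=7/540 ∈ [0, 1/7) → index 0
j=1: u_1=67/540 ∈ [0, 1/7) → index 0
j=2: u_2=127/540 ∈ [1/7, 2/7) → index 2
j=3: u_3=187/540 ∈ [2/7, 19/49) → index 3
j=4: u_4=247/540 ∈ [19/49, 27/49) → index 5
j=5: u_5=307/540 ∈ [27/49, 5/7) → index 6
j=6: u_6=367/540 ∈ [27/49, 5/7) → index 6
j=7: u_7=427/540 ∈ [5/7, 40/49) → index 7
j=8: u_8=487/540 ∈ [40/49, 1) → index 8

0 0 2 3 5 6 6 7 8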